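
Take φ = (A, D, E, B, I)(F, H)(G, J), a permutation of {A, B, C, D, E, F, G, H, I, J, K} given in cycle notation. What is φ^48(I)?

I lies in the 5-cycle (A, D, E, B, I).
Since the cycle has length 5, φ^48 acts on it the same as φ^3 (48 mod 5 = 3).
Advancing 3 steps from I: I → A → D → E.

E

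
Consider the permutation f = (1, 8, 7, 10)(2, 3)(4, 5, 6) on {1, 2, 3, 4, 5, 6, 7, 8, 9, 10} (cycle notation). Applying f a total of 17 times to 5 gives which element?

5 lies in the 3-cycle (4, 5, 6).
Powers repeat with period 3 on this cycle, and 17 mod 3 = 2, so f^17(5) = f^2(5).
Stepping 2 places around the cycle: 5 → 6 → 4.

4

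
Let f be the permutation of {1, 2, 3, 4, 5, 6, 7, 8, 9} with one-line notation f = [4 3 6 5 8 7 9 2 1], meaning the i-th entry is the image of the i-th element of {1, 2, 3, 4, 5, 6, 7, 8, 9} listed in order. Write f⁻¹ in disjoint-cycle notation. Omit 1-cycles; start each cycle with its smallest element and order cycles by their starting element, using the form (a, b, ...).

(1, 9, 7, 6, 3, 2, 8, 5, 4)

The cycle decomposition of f is (1, 4, 5, 8, 2, 3, 6, 7, 9).
The inverse reverses every cycle; in canonical form, f⁻¹ = (1, 9, 7, 6, 3, 2, 8, 5, 4).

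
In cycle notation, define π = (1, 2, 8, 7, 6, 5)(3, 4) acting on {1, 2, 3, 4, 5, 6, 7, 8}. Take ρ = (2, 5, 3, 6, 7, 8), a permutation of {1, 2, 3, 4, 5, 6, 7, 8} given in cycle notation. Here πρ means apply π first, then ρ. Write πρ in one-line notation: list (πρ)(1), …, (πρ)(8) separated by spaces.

5 2 4 6 1 3 7 8

Chase each element through π then ρ: 1 → 2 → 5; 2 → 8 → 2; 3 → 4 → 4; 4 → 3 → 6; 5 → 1 → 1; 6 → 5 → 3; 7 → 6 → 7; 8 → 7 → 8.
Collecting the images, πρ = [5 2 4 6 1 3 7 8].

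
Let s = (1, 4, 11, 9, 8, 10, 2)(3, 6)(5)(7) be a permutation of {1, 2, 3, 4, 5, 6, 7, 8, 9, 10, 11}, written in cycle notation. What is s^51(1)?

1 lies in the 7-cycle (1, 4, 11, 9, 8, 10, 2).
Since the cycle has length 7, s^51 acts on it the same as s^2 (51 mod 7 = 2).
Advancing 2 steps from 1: 1 → 4 → 11.

11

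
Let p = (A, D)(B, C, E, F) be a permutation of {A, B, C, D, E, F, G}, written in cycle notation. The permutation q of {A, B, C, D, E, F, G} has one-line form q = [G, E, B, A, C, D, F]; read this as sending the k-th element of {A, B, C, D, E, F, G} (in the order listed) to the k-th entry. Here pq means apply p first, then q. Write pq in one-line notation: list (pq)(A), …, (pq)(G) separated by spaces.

(pq)(x) = q(p(x)). Computing each image: q(p(A)) = q(D) = A, q(p(B)) = q(C) = B, q(p(C)) = q(E) = C, q(p(D)) = q(A) = G, q(p(E)) = q(F) = D, q(p(F)) = q(B) = E, q(p(G)) = q(G) = F.
Hence pq = [A B C G D E F].

A B C G D E F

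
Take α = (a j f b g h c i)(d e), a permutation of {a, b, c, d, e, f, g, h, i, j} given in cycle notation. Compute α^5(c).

b

c lies in the 8-cycle (a j f b g h c i).
Advancing 5 steps from c: c → i → a → j → f → b.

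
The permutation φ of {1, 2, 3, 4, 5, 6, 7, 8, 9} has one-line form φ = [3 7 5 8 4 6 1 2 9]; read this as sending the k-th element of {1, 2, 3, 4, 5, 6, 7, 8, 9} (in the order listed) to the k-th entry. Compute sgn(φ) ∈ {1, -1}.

In disjoint-cycle form the cycle lengths are 7, 1, 1.
A cycle of length ℓ contributes ℓ−1 transpositions, so φ is a product of 6 transpositions — even.

1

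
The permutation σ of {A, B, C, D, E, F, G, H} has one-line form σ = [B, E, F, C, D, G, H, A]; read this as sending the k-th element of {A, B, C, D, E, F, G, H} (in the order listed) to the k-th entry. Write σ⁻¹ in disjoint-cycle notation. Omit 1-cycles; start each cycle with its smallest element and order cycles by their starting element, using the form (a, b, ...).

(A, H, G, F, C, D, E, B)

The cycle decomposition of σ is (A, B, E, D, C, F, G, H).
Reversing each cycle (and rotating so the smallest element leads) gives σ⁻¹ = (A, H, G, F, C, D, E, B).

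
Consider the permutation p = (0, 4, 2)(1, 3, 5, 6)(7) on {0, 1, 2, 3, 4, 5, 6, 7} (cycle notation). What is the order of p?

12

The cycle type of p is (4, 3, 1).
The order of p is the least common multiple of its cycle lengths: lcm(4, 3) = 12.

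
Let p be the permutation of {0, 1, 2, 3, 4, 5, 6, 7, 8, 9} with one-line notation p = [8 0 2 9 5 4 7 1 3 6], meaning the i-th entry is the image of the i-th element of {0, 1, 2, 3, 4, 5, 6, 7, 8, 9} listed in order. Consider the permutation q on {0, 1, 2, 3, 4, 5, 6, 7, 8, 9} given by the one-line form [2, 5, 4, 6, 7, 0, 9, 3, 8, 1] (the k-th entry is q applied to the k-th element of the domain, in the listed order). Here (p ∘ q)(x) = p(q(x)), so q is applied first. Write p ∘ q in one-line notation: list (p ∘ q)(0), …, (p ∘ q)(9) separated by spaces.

(p ∘ q)(x) = p(q(x)). Computing each image: p(q(0)) = p(2) = 2, p(q(1)) = p(5) = 4, p(q(2)) = p(4) = 5, p(q(3)) = p(6) = 7, p(q(4)) = p(7) = 1, p(q(5)) = p(0) = 8, p(q(6)) = p(9) = 6, p(q(7)) = p(3) = 9, p(q(8)) = p(8) = 3, p(q(9)) = p(1) = 0.
Hence p ∘ q = [2 4 5 7 1 8 6 9 3 0].

2 4 5 7 1 8 6 9 3 0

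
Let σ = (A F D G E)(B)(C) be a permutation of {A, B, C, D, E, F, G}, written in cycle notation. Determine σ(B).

B

The 1-cycle (B) fixes B, so σ(B) = B.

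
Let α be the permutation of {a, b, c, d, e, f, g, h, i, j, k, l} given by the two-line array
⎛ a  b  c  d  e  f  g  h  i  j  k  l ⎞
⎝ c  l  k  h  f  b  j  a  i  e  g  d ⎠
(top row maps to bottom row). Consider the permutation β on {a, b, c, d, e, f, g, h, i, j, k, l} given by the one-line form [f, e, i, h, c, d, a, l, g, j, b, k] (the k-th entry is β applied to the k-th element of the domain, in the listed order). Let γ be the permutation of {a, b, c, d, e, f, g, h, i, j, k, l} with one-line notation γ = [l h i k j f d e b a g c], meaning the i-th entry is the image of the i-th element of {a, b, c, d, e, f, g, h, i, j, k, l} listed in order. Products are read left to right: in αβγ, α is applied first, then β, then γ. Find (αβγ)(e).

k

Chase e: α(e) = f; β(f) = d; γ(d) = k. Hence (αβγ)(e) = k.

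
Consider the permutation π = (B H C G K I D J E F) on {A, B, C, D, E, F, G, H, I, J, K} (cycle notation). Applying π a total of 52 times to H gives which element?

G

H lies in the 10-cycle (B H C G K I D J E F).
Powers repeat with period 10 on this cycle, and 52 mod 10 = 2, so π^52(H) = π^2(H).
Stepping 2 places around the cycle: H → C → G.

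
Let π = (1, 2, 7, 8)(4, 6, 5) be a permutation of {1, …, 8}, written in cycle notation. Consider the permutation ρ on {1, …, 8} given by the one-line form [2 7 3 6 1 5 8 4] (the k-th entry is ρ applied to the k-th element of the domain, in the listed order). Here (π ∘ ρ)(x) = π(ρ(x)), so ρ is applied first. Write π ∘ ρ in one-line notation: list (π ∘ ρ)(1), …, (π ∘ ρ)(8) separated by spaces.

7 8 3 5 2 4 1 6

For each element, apply ρ then π: 1 → 2 → 7; 2 → 7 → 8; 3 → 3 → 3; 4 → 6 → 5; 5 → 1 → 2; 6 → 5 → 4; 7 → 8 → 1; 8 → 4 → 6.
Collecting the images, π ∘ ρ = [7 8 3 5 2 4 1 6].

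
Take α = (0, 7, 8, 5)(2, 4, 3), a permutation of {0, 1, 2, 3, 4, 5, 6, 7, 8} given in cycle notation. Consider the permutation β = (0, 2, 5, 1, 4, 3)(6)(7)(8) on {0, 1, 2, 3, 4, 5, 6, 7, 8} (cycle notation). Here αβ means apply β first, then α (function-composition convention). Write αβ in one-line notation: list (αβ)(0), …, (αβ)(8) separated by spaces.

(αβ)(x) = α(β(x)). Computing each image: α(β(0)) = α(2) = 4, α(β(1)) = α(4) = 3, α(β(2)) = α(5) = 0, α(β(3)) = α(0) = 7, α(β(4)) = α(3) = 2, α(β(5)) = α(1) = 1, α(β(6)) = α(6) = 6, α(β(7)) = α(7) = 8, α(β(8)) = α(8) = 5.
Hence αβ = [4 3 0 7 2 1 6 8 5].

4 3 0 7 2 1 6 8 5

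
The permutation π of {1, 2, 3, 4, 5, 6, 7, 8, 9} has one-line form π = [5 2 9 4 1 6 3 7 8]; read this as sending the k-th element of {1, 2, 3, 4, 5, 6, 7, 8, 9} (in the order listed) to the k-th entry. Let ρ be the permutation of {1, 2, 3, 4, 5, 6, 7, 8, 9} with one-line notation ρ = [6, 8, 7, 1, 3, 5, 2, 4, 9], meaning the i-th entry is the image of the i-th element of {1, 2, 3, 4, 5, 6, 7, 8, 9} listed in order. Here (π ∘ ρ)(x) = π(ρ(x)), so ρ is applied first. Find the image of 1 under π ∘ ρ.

ρ(1) = 6, then π(6) = 6; composing gives (π ∘ ρ)(1) = 6.

6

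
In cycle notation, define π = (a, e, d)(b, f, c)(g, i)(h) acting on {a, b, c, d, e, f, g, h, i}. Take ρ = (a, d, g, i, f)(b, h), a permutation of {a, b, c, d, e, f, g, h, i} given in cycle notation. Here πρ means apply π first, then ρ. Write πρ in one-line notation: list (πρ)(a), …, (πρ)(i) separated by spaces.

e a h d g c f b i

For each element, apply π then ρ: a → e → e; b → f → a; c → b → h; d → a → d; e → d → g; f → c → c; g → i → f; h → h → b; i → g → i.
So πρ in one-line form is e a h d g c f b i.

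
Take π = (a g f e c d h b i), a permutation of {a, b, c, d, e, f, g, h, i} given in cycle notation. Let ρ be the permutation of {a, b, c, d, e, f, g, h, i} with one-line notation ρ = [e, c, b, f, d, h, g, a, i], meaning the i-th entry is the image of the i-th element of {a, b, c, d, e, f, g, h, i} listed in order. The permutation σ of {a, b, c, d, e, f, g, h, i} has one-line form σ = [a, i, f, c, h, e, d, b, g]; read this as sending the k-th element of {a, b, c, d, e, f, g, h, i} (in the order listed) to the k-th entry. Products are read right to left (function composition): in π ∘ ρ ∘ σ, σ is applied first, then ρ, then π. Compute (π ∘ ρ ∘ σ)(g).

Chase g: σ(g) = d; ρ(d) = f; π(f) = e. Hence (π ∘ ρ ∘ σ)(g) = e.

e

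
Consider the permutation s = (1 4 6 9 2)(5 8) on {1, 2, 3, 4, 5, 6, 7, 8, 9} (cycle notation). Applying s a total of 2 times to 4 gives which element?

9

4 lies in the 5-cycle (1 4 6 9 2).
Advancing 2 steps from 4: 4 → 6 → 9.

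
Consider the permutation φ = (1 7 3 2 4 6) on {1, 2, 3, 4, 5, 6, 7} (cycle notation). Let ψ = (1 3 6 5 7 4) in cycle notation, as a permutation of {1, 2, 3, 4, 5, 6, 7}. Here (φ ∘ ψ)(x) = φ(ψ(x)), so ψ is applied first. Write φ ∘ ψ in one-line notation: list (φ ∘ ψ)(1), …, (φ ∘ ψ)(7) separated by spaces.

(φ ∘ ψ)(x) = φ(ψ(x)). Computing each image: φ(ψ(1)) = φ(3) = 2, φ(ψ(2)) = φ(2) = 4, φ(ψ(3)) = φ(6) = 1, φ(ψ(4)) = φ(1) = 7, φ(ψ(5)) = φ(7) = 3, φ(ψ(6)) = φ(5) = 5, φ(ψ(7)) = φ(4) = 6.
Hence φ ∘ ψ = [2 4 1 7 3 5 6].

2 4 1 7 3 5 6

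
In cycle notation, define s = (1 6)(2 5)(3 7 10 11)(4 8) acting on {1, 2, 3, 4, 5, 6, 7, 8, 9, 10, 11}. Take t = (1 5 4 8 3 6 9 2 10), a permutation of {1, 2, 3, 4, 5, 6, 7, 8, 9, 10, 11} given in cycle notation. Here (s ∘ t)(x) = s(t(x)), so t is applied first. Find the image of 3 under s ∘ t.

1

t(3) = 6, then s(6) = 1; composing gives (s ∘ t)(3) = 1.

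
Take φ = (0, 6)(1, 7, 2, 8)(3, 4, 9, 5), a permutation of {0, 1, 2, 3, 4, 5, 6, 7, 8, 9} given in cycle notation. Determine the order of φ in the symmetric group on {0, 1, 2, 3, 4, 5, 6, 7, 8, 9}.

4

The cycle type of φ is (4, 4, 2).
The order is lcm(4, 4, 2) = 4.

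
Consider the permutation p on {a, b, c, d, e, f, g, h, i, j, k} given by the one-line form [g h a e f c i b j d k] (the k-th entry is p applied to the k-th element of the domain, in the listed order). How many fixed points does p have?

1

The fixed points (elements with p(x) = x) are {k}, so there is 1.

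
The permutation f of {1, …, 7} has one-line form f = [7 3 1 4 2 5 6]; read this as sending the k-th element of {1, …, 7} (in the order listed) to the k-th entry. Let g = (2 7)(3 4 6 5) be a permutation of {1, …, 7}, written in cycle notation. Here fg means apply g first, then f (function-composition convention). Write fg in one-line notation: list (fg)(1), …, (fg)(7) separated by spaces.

Chase each element through g then f: 1 → 1 → 7; 2 → 7 → 6; 3 → 4 → 4; 4 → 6 → 5; 5 → 3 → 1; 6 → 5 → 2; 7 → 2 → 3.
So fg in one-line form is 7 6 4 5 1 2 3.

7 6 4 5 1 2 3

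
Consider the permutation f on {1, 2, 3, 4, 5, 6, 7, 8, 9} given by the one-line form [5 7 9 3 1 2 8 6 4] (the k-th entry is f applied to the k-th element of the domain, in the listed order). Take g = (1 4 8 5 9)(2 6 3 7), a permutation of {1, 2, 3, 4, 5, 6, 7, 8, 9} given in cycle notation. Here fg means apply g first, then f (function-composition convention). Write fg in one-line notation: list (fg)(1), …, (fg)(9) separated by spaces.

For each element, apply g then f: 1 → 4 → 3; 2 → 6 → 2; 3 → 7 → 8; 4 → 8 → 6; 5 → 9 → 4; 6 → 3 → 9; 7 → 2 → 7; 8 → 5 → 1; 9 → 1 → 5.
Collecting the images, fg = [3 2 8 6 4 9 7 1 5].

3 2 8 6 4 9 7 1 5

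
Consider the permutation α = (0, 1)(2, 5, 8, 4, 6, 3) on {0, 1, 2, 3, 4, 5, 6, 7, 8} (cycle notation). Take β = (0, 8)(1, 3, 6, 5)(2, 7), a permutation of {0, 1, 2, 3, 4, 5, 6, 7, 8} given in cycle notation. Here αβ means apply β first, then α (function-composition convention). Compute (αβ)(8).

β(8) = 0, then α(0) = 1; composing gives (αβ)(8) = 1.

1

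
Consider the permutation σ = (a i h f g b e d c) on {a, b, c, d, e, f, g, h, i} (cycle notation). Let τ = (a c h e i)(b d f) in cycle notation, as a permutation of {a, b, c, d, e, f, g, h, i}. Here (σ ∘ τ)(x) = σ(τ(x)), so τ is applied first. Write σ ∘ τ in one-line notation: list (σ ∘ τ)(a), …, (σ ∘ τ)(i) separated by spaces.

a c f g h e b d i

For each element, apply τ then σ: a → c → a; b → d → c; c → h → f; d → f → g; e → i → h; f → b → e; g → g → b; h → e → d; i → a → i.
Collecting the images, σ ∘ τ = [a c f g h e b d i].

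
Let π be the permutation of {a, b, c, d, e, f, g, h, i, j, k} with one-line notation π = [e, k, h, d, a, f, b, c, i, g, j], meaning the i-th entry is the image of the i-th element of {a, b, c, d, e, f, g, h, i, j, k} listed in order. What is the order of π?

Writing π as disjoint cycles, the cycle lengths are 4, 2, 2, 1, 1, 1.
Since disjoint cycles commute, ord(π) = lcm(4, 2, 2) = 4.

4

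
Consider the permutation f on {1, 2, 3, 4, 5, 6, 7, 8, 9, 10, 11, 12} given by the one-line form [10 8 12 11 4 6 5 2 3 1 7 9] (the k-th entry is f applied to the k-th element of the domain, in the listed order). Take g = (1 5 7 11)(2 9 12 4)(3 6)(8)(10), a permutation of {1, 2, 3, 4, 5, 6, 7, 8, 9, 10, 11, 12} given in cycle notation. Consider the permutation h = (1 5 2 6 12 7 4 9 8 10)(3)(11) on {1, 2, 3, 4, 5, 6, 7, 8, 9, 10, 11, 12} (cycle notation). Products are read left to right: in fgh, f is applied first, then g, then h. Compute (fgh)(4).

Chase 4: f(4) = 11; g(11) = 1; h(1) = 5. Hence (fgh)(4) = 5.

5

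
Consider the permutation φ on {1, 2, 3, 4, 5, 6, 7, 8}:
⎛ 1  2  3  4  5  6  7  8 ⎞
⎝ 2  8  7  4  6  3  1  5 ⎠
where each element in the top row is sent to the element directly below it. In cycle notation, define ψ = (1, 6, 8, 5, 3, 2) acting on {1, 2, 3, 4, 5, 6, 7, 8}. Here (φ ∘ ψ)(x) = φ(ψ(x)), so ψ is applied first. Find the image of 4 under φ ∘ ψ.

(φ ∘ ψ)(4) = φ(ψ(4)). ψ(4) = 4, then φ(4) = 4. So (φ ∘ ψ)(4) = 4.

4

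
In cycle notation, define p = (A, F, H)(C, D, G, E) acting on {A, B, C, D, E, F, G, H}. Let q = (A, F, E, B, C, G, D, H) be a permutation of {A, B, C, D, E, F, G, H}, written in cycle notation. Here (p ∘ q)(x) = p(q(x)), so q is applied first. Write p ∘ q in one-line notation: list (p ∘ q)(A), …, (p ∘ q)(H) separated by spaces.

Chase each element through q then p: A → F → H; B → C → D; C → G → E; D → H → A; E → B → B; F → E → C; G → D → G; H → A → F.
Collecting the images, p ∘ q = [H D E A B C G F].

H D E A B C G F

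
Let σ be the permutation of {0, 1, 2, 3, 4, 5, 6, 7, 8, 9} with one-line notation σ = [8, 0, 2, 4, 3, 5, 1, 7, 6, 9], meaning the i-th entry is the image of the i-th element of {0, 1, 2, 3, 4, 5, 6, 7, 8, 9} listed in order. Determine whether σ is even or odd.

In disjoint-cycle form the cycle lengths are 4, 2, 1, 1, 1, 1.
A cycle of length ℓ contributes ℓ−1 transpositions, so σ is a product of 3 + 1 = 4 transpositions — even.

even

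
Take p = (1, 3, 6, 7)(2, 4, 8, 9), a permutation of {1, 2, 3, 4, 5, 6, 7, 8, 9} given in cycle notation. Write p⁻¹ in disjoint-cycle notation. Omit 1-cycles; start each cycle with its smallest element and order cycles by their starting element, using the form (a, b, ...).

Inverting a permutation written in cycle notation just reverses the order within every cycle.
After reversing and putting each cycle's least element first, p⁻¹ = (1, 7, 6, 3)(2, 9, 8, 4).

(1, 7, 6, 3)(2, 9, 8, 4)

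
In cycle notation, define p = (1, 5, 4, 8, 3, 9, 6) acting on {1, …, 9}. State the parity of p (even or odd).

The cycle lengths are 7, 1, 1.
A cycle is odd iff its length is even; p has 0 even-length cycles, so sgn(p) = (−1)^0 and p is even.

even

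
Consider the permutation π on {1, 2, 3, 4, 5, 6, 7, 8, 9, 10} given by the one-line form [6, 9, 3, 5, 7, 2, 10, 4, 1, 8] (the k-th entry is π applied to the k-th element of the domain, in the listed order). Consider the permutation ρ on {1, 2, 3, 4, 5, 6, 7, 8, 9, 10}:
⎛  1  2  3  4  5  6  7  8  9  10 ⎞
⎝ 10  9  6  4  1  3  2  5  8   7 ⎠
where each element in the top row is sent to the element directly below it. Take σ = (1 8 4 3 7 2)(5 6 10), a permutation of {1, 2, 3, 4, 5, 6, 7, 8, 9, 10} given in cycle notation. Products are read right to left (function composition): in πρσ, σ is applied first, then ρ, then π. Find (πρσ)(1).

(πρσ)(1) = π(ρ(σ(1))). σ(1) = 8, then ρ(8) = 5, then π(5) = 7, so the result is 7.

7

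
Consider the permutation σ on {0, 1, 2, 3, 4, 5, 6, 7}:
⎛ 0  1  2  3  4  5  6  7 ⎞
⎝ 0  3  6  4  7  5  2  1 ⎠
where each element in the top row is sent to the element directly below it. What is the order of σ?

4

Decomposing into disjoint cycles gives cycle lengths 4, 2, 1, 1.
The order is lcm(4, 2) = 4.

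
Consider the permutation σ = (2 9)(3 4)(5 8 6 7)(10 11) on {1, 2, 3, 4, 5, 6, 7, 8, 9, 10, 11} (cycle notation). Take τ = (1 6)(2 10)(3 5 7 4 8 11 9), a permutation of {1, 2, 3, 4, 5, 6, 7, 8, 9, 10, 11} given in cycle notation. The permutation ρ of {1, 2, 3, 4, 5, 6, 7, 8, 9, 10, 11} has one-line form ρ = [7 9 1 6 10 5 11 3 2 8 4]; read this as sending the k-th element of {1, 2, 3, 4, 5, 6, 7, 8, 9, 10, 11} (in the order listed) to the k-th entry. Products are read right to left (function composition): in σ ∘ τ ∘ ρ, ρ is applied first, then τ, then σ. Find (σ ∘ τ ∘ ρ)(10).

Chase 10: ρ(10) = 8; τ(8) = 11; σ(11) = 10. Hence (σ ∘ τ ∘ ρ)(10) = 10.

10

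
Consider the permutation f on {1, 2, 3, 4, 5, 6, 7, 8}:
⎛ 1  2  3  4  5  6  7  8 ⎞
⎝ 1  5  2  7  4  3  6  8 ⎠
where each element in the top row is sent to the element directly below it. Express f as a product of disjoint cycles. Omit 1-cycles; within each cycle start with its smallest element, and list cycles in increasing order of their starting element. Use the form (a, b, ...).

(2, 5, 4, 7, 6, 3)

From 2: 2 → 5 → 4 → 7 → 6 → 3 → 2, closing the cycle (2, 5, 4, 7, 6, 3).
Repeating from the next unused element and collecting all non-trivial cycles gives (2, 5, 4, 7, 6, 3).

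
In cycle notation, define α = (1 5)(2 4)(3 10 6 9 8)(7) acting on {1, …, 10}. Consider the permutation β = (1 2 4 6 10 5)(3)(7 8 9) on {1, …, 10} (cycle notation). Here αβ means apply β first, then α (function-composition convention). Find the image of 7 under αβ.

3

First apply β: β(7) = 8, then α(8) = 3. Thus (αβ)(7) = 3.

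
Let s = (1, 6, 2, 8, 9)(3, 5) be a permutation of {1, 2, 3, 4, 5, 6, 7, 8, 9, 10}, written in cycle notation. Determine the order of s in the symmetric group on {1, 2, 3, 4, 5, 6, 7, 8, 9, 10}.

10

The disjoint cycles have lengths 5, 2, 1, 1, 1.
The order is lcm(5, 2) = 10.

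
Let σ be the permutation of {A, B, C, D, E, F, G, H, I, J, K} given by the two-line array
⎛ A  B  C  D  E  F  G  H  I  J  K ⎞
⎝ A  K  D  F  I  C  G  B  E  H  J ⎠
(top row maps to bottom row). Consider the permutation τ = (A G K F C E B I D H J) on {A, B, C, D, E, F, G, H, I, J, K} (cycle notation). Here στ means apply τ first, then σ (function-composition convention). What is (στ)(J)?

τ(J) = A, then σ(A) = A; composing gives (στ)(J) = A.

A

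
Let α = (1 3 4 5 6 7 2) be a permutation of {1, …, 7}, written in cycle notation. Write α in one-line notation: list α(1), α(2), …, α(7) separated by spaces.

3 1 4 5 6 7 2

Image by image: 1→3, 2→1, 3→4, 4→5, 5→6, 6→7, 7→2.
So the one-line form is 3 1 4 5 6 7 2.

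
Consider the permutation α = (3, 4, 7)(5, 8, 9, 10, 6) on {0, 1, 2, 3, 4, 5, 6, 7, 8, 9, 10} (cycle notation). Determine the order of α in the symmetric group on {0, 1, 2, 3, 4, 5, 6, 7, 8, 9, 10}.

15

The cycle type of α is (5, 3, 1, 1, 1).
The order is lcm(5, 3) = 15.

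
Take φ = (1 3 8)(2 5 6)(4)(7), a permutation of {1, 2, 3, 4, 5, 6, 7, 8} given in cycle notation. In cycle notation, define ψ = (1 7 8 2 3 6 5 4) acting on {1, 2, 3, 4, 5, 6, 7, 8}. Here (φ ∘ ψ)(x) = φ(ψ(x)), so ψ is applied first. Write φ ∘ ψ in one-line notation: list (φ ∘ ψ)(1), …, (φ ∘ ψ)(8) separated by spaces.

Chase each element through ψ then φ: 1 → 7 → 7; 2 → 3 → 8; 3 → 6 → 2; 4 → 1 → 3; 5 → 4 → 4; 6 → 5 → 6; 7 → 8 → 1; 8 → 2 → 5.
So φ ∘ ψ in one-line form is 7 8 2 3 4 6 1 5.

7 8 2 3 4 6 1 5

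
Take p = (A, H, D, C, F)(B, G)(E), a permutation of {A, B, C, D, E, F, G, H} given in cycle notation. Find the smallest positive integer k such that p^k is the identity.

10

The cycle type of p is (5, 2, 1).
The order of p is the least common multiple of its cycle lengths: lcm(5, 2) = 10.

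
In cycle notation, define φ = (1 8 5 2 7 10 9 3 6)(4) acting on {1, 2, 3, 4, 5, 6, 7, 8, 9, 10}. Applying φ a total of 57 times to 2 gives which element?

9

2 lies in the 9-cycle (1 8 5 2 7 10 9 3 6).
Since the cycle has length 9, φ^57 acts on it the same as φ^3 (57 mod 9 = 3).
Advancing 3 steps from 2: 2 → 7 → 10 → 9.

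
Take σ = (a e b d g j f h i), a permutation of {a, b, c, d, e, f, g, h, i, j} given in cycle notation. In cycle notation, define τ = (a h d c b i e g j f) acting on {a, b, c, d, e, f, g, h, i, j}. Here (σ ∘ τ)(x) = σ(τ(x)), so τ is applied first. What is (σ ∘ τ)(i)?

b

First apply τ: τ(i) = e, then σ(e) = b. Thus (σ ∘ τ)(i) = b.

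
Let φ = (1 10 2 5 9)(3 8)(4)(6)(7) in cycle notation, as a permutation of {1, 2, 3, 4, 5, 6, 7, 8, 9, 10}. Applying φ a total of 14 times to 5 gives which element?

5 lies in the 5-cycle (1 10 2 5 9).
Since the cycle has length 5, φ^14 acts on it the same as φ^4 (14 mod 5 = 4).
Stepping 4 places around the cycle: 5 → 9 → 1 → 10 → 2.

2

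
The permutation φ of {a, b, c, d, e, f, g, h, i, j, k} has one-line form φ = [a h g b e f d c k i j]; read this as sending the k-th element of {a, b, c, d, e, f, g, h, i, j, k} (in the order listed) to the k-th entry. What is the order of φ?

Writing φ as disjoint cycles, the cycle lengths are 5, 3, 1, 1, 1.
The order is lcm(5, 3) = 15.

15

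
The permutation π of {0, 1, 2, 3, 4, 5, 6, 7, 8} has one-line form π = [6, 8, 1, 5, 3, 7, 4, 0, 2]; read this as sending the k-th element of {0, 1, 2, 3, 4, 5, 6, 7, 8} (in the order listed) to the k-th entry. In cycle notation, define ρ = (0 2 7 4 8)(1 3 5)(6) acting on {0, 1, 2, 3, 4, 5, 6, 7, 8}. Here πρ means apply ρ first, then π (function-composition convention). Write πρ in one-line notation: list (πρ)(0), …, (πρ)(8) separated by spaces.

(πρ)(x) = π(ρ(x)). Computing each image: π(ρ(0)) = π(2) = 1, π(ρ(1)) = π(3) = 5, π(ρ(2)) = π(7) = 0, π(ρ(3)) = π(5) = 7, π(ρ(4)) = π(8) = 2, π(ρ(5)) = π(1) = 8, π(ρ(6)) = π(6) = 4, π(ρ(7)) = π(4) = 3, π(ρ(8)) = π(0) = 6.
Hence πρ = [1 5 0 7 2 8 4 3 6].

1 5 0 7 2 8 4 3 6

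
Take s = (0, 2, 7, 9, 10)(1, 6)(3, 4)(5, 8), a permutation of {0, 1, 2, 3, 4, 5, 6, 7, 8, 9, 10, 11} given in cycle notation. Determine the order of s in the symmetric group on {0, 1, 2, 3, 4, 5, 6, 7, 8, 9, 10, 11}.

The cycle type of s is (5, 2, 2, 2, 1).
The order of s is the least common multiple of its cycle lengths: lcm(5, 2, 2, 2) = 10.

10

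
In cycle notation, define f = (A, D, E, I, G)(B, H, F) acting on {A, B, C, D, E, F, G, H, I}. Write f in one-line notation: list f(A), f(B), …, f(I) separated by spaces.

Image by image: A↦D, B↦H, C↦C, D↦E, E↦I, F↦B, G↦A, H↦F, I↦G.
So the one-line form is D H C E I B A F G.

D H C E I B A F G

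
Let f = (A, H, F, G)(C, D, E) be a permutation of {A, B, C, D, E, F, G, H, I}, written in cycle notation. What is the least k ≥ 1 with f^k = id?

The disjoint cycles have lengths 4, 3, 1, 1.
The order is lcm(4, 3) = 12.

12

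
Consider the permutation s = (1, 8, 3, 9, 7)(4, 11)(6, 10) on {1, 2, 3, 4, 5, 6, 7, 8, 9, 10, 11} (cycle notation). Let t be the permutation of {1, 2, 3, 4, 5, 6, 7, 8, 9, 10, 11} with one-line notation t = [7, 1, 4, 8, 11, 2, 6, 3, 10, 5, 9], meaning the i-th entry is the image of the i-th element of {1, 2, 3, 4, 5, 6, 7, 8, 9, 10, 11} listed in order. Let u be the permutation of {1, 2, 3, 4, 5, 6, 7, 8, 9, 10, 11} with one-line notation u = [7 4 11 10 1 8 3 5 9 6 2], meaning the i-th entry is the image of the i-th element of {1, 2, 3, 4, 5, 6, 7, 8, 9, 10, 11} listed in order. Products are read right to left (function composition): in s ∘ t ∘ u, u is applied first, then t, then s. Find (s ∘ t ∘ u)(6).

9

Apply the permutations in order: u(6) = 8, then t(8) = 3, then s(3) = 9. So (s ∘ t ∘ u)(6) = 9.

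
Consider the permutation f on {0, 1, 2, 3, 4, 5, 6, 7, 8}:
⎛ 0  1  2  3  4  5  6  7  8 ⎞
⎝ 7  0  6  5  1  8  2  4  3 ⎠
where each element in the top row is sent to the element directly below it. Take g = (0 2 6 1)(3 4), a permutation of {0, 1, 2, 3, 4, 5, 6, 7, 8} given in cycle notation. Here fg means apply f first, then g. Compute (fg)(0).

(fg)(0) = g(f(0)). f(0) = 7, then g(7) = 7. So (fg)(0) = 7.

7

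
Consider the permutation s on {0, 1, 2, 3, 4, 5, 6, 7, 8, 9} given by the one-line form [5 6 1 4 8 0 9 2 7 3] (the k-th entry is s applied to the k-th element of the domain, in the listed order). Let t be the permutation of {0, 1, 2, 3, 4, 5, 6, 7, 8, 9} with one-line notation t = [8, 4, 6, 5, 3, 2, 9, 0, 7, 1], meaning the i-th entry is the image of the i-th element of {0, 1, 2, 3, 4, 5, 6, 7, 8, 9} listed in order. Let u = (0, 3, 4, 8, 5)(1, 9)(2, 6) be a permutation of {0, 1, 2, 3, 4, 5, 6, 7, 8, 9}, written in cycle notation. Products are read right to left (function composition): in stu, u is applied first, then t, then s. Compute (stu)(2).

3

Apply the permutations in order: u(2) = 6, then t(6) = 9, then s(9) = 3. So (stu)(2) = 3.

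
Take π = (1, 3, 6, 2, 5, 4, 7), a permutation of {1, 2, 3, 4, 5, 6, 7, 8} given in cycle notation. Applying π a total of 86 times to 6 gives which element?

6 lies in the 7-cycle (1, 3, 6, 2, 5, 4, 7).
Since the cycle has length 7, π^86 acts on it the same as π^2 (86 mod 7 = 2).
Stepping 2 places around the cycle: 6 → 2 → 5.

5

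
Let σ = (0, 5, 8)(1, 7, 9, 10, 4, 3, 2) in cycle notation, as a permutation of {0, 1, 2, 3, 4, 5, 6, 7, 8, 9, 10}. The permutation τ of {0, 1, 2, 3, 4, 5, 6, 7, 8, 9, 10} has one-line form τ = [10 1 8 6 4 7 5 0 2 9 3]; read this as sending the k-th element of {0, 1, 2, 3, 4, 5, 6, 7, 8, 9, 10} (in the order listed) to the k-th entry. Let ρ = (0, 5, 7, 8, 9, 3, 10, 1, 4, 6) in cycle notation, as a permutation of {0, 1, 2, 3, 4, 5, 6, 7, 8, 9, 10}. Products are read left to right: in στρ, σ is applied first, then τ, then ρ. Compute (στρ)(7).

3

Chase 7: σ(7) = 9; τ(9) = 9; ρ(9) = 3. Hence (στρ)(7) = 3.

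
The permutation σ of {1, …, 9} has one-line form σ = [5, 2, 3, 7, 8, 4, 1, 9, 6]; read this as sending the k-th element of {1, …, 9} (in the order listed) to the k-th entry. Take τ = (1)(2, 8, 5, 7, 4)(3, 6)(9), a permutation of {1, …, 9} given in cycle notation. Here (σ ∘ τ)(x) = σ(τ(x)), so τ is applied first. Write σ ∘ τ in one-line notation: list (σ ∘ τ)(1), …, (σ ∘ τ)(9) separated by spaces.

(σ ∘ τ)(x) = σ(τ(x)). Computing each image: σ(τ(1)) = σ(1) = 5, σ(τ(2)) = σ(8) = 9, σ(τ(3)) = σ(6) = 4, σ(τ(4)) = σ(2) = 2, σ(τ(5)) = σ(7) = 1, σ(τ(6)) = σ(3) = 3, σ(τ(7)) = σ(4) = 7, σ(τ(8)) = σ(5) = 8, σ(τ(9)) = σ(9) = 6.
Hence σ ∘ τ = [5 9 4 2 1 3 7 8 6].

5 9 4 2 1 3 7 8 6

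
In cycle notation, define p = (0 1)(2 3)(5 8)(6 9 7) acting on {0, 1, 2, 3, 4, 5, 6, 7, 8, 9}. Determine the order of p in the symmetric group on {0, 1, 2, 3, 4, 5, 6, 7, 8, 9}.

The cycle type of p is (3, 2, 2, 2, 1).
Since disjoint cycles commute, ord(p) = lcm(3, 2, 2, 2) = 6.

6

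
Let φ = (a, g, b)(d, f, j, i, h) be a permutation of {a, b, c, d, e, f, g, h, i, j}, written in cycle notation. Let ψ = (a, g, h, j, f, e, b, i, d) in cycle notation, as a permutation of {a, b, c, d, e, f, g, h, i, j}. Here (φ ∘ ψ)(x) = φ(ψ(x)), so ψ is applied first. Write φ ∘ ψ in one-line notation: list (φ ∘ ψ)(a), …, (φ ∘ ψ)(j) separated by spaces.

(φ ∘ ψ)(x) = φ(ψ(x)). Computing each image: φ(ψ(a)) = φ(g) = b, φ(ψ(b)) = φ(i) = h, φ(ψ(c)) = φ(c) = c, φ(ψ(d)) = φ(a) = g, φ(ψ(e)) = φ(b) = a, φ(ψ(f)) = φ(e) = e, φ(ψ(g)) = φ(h) = d, φ(ψ(h)) = φ(j) = i, φ(ψ(i)) = φ(d) = f, φ(ψ(j)) = φ(f) = j.
Hence φ ∘ ψ = [b h c g a e d i f j].

b h c g a e d i f j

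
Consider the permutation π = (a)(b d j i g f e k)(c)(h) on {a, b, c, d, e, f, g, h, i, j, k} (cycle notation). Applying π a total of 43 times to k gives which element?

k lies in the 8-cycle (b d j i g f e k).
Since the cycle has length 8, π^43 acts on it the same as π^3 (43 mod 8 = 3).
Stepping 3 places around the cycle: k → b → d → j.

j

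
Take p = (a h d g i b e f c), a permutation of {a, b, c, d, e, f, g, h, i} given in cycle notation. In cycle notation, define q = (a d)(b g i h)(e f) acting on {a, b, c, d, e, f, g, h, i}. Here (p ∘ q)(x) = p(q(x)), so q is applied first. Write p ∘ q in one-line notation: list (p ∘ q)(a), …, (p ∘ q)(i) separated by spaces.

(p ∘ q)(x) = p(q(x)). Computing each image: p(q(a)) = p(d) = g, p(q(b)) = p(g) = i, p(q(c)) = p(c) = a, p(q(d)) = p(a) = h, p(q(e)) = p(f) = c, p(q(f)) = p(e) = f, p(q(g)) = p(i) = b, p(q(h)) = p(b) = e, p(q(i)) = p(h) = d.
Hence p ∘ q = [g i a h c f b e d].

g i a h c f b e d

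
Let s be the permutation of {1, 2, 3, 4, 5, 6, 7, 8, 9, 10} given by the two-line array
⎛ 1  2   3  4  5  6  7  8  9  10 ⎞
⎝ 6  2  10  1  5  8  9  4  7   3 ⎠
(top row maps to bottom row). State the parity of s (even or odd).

In disjoint-cycle form the cycle lengths are 4, 2, 2, 1, 1.
A cycle is odd iff its length is even; s has 3 even-length cycles, so sgn(s) = (−1)^3 and s is odd.

odd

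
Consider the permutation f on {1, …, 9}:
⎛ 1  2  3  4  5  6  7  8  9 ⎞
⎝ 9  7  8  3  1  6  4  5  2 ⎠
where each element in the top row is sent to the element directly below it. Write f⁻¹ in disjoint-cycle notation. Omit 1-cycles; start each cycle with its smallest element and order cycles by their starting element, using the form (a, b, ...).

First write f in disjoint cycles: (1, 9, 2, 7, 4, 3, 8, 5).
Reversing each cycle (and rotating so the smallest element leads) gives f⁻¹ = (1, 5, 8, 3, 4, 7, 2, 9).

(1, 5, 8, 3, 4, 7, 2, 9)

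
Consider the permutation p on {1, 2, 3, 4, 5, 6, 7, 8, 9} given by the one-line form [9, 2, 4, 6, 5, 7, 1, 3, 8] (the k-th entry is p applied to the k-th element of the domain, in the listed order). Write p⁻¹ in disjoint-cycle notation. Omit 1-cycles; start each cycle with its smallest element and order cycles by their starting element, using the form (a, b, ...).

(1, 7, 6, 4, 3, 8, 9)

First write p in disjoint cycles: (1, 9, 8, 3, 4, 6, 7).
Reversing each cycle (and rotating so the smallest element leads) gives p⁻¹ = (1, 7, 6, 4, 3, 8, 9).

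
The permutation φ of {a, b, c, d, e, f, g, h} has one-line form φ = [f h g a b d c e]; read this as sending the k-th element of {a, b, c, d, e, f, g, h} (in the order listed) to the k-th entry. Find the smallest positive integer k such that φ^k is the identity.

6

Decomposing into disjoint cycles gives cycle lengths 3, 3, 2.
The order is lcm(3, 3, 2) = 6.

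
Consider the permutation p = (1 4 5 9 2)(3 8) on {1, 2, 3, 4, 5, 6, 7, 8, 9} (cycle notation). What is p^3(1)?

9

1 lies in the 5-cycle (1 4 5 9 2).
Advancing 3 steps from 1: 1 → 4 → 5 → 9.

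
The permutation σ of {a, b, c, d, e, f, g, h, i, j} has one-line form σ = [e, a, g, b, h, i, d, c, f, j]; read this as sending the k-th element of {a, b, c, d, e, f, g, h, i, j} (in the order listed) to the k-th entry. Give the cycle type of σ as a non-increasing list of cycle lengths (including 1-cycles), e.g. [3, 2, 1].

[7, 2, 1]

The disjoint cycles are (a e h c g d b)(f i)(j), with lengths 7, 2, 1 in non-increasing order.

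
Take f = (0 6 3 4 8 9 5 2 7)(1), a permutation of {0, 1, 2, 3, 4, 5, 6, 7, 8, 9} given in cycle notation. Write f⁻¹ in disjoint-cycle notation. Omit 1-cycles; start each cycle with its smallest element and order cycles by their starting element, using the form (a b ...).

(0 7 2 5 9 8 4 3 6)

The inverse reverses each cycle.
After reversing and putting each cycle's least element first, f⁻¹ = (0 7 2 5 9 8 4 3 6).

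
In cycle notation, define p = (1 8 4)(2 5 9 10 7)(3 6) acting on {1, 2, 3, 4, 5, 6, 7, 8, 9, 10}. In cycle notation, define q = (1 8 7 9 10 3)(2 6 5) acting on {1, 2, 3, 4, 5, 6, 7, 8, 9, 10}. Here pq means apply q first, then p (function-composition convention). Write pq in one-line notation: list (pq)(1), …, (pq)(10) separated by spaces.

(pq)(x) = p(q(x)). Computing each image: p(q(1)) = p(8) = 4, p(q(2)) = p(6) = 3, p(q(3)) = p(1) = 8, p(q(4)) = p(4) = 1, p(q(5)) = p(2) = 5, p(q(6)) = p(5) = 9, p(q(7)) = p(9) = 10, p(q(8)) = p(7) = 2, p(q(9)) = p(10) = 7, p(q(10)) = p(3) = 6.
Hence pq = [4 3 8 1 5 9 10 2 7 6].

4 3 8 1 5 9 10 2 7 6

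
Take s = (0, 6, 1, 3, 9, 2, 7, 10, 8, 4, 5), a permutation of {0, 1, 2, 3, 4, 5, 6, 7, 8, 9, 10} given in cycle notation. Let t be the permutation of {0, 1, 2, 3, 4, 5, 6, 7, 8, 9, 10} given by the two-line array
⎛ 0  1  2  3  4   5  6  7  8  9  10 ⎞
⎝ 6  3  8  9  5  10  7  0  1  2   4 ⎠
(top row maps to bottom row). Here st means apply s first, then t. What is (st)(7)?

(st)(7) = t(s(7)). s(7) = 10, then t(10) = 4. So (st)(7) = 4.

4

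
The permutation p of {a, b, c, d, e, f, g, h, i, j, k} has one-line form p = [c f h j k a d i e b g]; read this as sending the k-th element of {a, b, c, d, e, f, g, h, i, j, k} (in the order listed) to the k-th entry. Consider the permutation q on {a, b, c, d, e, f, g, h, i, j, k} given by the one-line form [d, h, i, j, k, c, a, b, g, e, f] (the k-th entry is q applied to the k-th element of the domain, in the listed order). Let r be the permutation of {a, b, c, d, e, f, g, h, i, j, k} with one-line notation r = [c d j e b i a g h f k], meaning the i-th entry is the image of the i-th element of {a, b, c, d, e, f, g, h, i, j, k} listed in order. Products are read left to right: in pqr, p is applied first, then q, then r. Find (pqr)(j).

(pqr)(j) = r(q(p(j))). p(j) = b, then q(b) = h, then r(h) = g, so the result is g.

g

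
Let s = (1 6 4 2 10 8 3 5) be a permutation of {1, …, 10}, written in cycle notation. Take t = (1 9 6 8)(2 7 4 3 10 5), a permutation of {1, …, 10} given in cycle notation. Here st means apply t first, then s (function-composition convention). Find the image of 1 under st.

t(1) = 9, then s(9) = 9; composing gives (st)(1) = 9.

9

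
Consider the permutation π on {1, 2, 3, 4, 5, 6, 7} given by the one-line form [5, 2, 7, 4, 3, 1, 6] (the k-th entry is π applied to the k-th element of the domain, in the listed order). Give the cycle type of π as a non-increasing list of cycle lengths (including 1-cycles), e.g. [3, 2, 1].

The disjoint cycles are (1, 5, 3, 7, 6)(2)(4), with lengths 5, 1, 1 in non-increasing order.

[5, 1, 1]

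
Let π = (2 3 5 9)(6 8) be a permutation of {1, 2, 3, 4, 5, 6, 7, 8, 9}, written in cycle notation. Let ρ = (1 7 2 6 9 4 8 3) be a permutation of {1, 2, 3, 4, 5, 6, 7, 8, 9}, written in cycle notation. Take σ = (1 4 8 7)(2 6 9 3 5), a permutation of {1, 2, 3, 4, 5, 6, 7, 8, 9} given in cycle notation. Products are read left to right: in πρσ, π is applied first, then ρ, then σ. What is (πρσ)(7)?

6

Apply the permutations in order: π(7) = 7, then ρ(7) = 2, then σ(2) = 6. So (πρσ)(7) = 6.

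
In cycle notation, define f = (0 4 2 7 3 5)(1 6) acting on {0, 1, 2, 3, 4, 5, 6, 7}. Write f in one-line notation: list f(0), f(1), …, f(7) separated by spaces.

4 6 7 5 2 0 1 3

Reading each image from the cycles: 0→4, 1→6, 2→7, 3→5, 4→2, 5→0, 6→1, 7→3.
Listing these in domain order gives 4 6 7 5 2 0 1 3.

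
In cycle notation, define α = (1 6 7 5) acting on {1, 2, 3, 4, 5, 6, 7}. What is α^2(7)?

7 lies in the 4-cycle (1 6 7 5).
Stepping 2 places around the cycle: 7 → 5 → 1.

1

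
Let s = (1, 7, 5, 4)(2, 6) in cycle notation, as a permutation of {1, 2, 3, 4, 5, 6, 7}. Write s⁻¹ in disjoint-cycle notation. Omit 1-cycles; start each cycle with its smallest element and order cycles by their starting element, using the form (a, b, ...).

(1, 4, 5, 7)(2, 6)

Inverting a permutation written in cycle notation just reverses the order within every cycle.
After reversing and putting each cycle's least element first, s⁻¹ = (1, 4, 5, 7)(2, 6).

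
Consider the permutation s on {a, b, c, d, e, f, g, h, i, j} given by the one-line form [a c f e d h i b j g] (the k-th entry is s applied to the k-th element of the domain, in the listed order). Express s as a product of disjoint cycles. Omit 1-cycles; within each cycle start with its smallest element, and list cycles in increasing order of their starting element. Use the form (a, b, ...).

Iterating s from b gives b → c → f → h → b; that is the 4-cycle (b, c, f, h).
Continuing from each remaining unvisited element yields (b, c, f, h)(d, e)(g, i, j).

(b, c, f, h)(d, e)(g, i, j)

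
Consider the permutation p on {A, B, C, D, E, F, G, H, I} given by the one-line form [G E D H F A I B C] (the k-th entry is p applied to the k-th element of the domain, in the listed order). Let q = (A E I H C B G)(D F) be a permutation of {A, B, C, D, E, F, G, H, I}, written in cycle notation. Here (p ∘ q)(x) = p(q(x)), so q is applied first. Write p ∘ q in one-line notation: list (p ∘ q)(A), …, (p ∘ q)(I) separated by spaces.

F I E A C H G D B

(p ∘ q)(x) = p(q(x)). Computing each image: p(q(A)) = p(E) = F, p(q(B)) = p(G) = I, p(q(C)) = p(B) = E, p(q(D)) = p(F) = A, p(q(E)) = p(I) = C, p(q(F)) = p(D) = H, p(q(G)) = p(A) = G, p(q(H)) = p(C) = D, p(q(I)) = p(H) = B.
Hence p ∘ q = [F I E A C H G D B].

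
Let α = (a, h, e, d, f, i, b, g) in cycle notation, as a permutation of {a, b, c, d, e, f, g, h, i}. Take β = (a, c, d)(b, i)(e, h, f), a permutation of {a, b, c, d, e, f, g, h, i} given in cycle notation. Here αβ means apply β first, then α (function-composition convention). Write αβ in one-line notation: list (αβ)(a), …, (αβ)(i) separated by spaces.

c b f h e d a i g

(αβ)(x) = α(β(x)). Computing each image: α(β(a)) = α(c) = c, α(β(b)) = α(i) = b, α(β(c)) = α(d) = f, α(β(d)) = α(a) = h, α(β(e)) = α(h) = e, α(β(f)) = α(e) = d, α(β(g)) = α(g) = a, α(β(h)) = α(f) = i, α(β(i)) = α(b) = g.
Hence αβ = [c b f h e d a i g].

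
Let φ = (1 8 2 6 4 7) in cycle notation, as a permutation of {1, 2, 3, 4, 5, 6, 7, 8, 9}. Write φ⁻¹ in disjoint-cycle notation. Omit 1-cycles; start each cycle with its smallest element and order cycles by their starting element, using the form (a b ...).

If φ sends a → b within a cycle, φ⁻¹ sends b → a; equivalently, reverse each cycle.
Reversing each cycle of φ and rotating so the smallest element leads gives (1 7 4 6 2 8).

(1 7 4 6 2 8)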